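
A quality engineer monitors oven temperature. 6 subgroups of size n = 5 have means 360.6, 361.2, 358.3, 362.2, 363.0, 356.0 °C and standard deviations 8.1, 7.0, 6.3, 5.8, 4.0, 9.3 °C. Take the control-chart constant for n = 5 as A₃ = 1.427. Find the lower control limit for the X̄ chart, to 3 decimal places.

350.584

X̄̄ = (360.6 + 361.2 + 358.3 + 362.2 + 363.0 + 356.0) / 6 = 360.2167
s̄ = (8.1 + 7.0 + 6.3 + 5.8 + 4.0 + 9.3) / 6 = 6.7500
LCL = X̄̄ − A₃·s̄ = 360.2167 − 1.427 × 6.7500 = 350.5844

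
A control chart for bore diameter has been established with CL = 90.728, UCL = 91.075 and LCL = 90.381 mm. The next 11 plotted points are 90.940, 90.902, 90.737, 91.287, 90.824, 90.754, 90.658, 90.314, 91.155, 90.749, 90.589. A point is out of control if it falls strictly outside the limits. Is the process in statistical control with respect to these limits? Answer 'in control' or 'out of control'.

out of control

Compare each point to [90.381, 91.075]: sample 4 = 91.287 > UCL; sample 8 = 90.314 < LCL; sample 9 = 91.155 > UCL.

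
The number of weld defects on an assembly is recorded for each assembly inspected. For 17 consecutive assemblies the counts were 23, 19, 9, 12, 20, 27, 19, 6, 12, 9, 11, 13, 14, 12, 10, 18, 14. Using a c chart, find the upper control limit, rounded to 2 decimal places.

c̄ = (23 + 19 + 9 + 12 + 20 + 27 + 19 + 6 + 12 + 9 + 11 + 13 + 14 + 12 + 10 + 18 + 14) / 17 = 248 / 17 = 14.5882
UCL = c̄ + 3√c̄ = 14.5882 + 3 × √14.5882 = 14.5882 + 3 × 3.8195 = 26.0466

26.05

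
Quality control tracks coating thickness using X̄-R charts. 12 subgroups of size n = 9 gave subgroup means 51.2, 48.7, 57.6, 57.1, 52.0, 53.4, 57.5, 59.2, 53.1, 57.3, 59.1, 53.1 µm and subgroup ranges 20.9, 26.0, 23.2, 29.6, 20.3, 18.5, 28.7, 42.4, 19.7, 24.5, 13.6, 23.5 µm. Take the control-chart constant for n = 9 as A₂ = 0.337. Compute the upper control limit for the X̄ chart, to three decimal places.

63.111

X̄̄ = (51.2 + 48.7 + 57.6 + 57.1 + 52.0 + 53.4 + 57.5 + 59.2 + 53.1 + 57.3 + 59.1 + 53.1) / 12 = 659.3000 / 12 = 54.9417
R̄ = (20.9 + 26.0 + 23.2 + 29.6 + 20.3 + 18.5 + 28.7 + 42.4 + 19.7 + 24.5 + 13.6 + 23.5) / 12 = 290.9000 / 12 = 24.2417
UCL = X̄̄ + A₂·R̄ = 54.9417 + 0.337 × 24.2417 = 63.1111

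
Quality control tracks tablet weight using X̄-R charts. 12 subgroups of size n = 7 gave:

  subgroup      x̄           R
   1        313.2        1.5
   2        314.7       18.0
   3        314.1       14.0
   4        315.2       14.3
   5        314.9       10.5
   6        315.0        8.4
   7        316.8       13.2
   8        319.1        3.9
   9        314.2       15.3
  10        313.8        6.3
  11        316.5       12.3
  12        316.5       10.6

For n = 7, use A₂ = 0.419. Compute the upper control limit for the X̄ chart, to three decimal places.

319.813

X̄̄ = (313.2 + 314.7 + 314.1 + 315.2 + 314.9 + 315.0 + 316.8 + 319.1 + 314.2 + 313.8 + 316.5 + 316.5) / 12 = 3784.0000 / 12 = 315.3333
R̄ = (1.5 + 18.0 + 14.0 + 14.3 + 10.5 + 8.4 + 13.2 + 3.9 + 15.3 + 6.3 + 12.3 + 10.6) / 12 = 128.3000 / 12 = 10.6917
UCL = X̄̄ + A₂·R̄ = 315.3333 + 0.419 × 10.6917 = 319.8131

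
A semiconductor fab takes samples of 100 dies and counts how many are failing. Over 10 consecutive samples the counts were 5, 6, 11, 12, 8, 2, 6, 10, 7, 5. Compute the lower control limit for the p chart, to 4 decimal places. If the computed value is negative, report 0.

p̄ = Σdᵢ / (k·n) = 72 / (10 × 100) = 0.07200
LCL = p̄ − 3·√(p̄(1−p̄)/n) = 0.07200 − 3 × 0.02585 = -0.00555 → 0 (negative, so LCL = 0)

0.0000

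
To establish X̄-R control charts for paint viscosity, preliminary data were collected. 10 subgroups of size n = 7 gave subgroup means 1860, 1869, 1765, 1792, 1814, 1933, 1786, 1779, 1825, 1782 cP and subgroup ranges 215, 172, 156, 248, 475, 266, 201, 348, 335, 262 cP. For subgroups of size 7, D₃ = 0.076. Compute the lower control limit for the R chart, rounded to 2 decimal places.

R̄ = (215 + 172 + 156 + 248 + 475 + 266 + 201 + 348 + 335 + 262) / 10 = 2678.0000 / 10 = 267.8000
LCL_R = D₃·R̄ = 0.076 × 267.8000 = 20.3528

20.35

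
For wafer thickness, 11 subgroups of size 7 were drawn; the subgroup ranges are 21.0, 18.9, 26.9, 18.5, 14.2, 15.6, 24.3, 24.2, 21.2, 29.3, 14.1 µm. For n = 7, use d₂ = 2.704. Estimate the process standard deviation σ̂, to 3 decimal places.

7.672

R̄ = (21.0 + 18.9 + 26.9 + 18.5 + 14.2 + 15.6 + 24.3 + 24.2 + 21.2 + 29.3 + 14.1) / 11 = 20.7455
σ̂ = R̄ / d₂ = 20.7455 / 2.704 = 7.6721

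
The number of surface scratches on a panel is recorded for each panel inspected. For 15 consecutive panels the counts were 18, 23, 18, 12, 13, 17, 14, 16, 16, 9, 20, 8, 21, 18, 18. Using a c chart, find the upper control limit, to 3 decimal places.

28.092

c̄ = (18 + 23 + 18 + 12 + 13 + 17 + 14 + 16 + 16 + 9 + 20 + 8 + 21 + 18 + 18) / 15 = 241 / 15 = 16.0667
UCL = c̄ + 3√c̄ = 16.0667 + 3 × √16.0667 = 16.0667 + 3 × 4.0083 = 28.0916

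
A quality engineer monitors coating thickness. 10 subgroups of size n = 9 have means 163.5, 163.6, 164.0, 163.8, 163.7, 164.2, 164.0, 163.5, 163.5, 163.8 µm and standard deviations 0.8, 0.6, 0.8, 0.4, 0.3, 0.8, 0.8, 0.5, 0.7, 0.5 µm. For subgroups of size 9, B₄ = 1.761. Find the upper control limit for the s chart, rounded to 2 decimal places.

s̄ = (0.8 + 0.6 + 0.8 + 0.4 + 0.3 + 0.8 + 0.8 + 0.5 + 0.7 + 0.5) / 10 = 0.6200
UCL_s = B₄·s̄ = 1.761 × 0.6200 = 1.0918

1.09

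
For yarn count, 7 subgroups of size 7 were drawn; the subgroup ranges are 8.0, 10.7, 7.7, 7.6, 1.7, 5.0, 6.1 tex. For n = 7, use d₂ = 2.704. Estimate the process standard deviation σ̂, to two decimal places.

2.47

R̄ = (8.0 + 10.7 + 7.7 + 7.6 + 1.7 + 5.0 + 6.1) / 7 = 6.6857
σ̂ = R̄ / d₂ = 6.6857 / 2.704 = 2.4725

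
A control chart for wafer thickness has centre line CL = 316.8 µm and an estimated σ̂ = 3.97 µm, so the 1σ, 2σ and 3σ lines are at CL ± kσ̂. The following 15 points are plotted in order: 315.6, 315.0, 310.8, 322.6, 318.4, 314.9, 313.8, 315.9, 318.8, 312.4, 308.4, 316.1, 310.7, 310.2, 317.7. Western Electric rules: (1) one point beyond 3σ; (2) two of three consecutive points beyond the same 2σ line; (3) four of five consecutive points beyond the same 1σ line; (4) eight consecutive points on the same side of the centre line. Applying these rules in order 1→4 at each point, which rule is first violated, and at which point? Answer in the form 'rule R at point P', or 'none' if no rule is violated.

Zone of each point (C = within 1σ̂, B = 1σ̂–2σ̂, A = 2σ̂–3σ̂, * = beyond 3σ̂; sign = side of CL): 1:-C, 2:-C, 3:-B, 4:+B, 5:+C, 6:-C, 7:-C, 8:-C, 9:+C, 10:-B, 11:-A, 12:-C, 13:-B, 14:-B, 15:+C
Rule 3 (four of five consecutive points beyond the same 1σ limit) is satisfied at point 14.

rule 3 at point 14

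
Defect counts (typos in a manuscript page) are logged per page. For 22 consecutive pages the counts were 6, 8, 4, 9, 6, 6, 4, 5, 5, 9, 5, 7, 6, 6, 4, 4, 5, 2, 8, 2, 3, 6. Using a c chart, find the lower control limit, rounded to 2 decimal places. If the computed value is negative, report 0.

0.00

c̄ = (6 + 8 + 4 + 9 + 6 + 6 + 4 + 5 + 5 + 9 + 5 + 7 + 6 + 6 + 4 + 4 + 5 + 2 + 8 + 2 + 3 + 6) / 22 = 120 / 22 = 5.4545
LCL = c̄ − 3√c̄ = 5.4545 − 3 × 2.3355 = -1.5519 → 0 (cannot be negative)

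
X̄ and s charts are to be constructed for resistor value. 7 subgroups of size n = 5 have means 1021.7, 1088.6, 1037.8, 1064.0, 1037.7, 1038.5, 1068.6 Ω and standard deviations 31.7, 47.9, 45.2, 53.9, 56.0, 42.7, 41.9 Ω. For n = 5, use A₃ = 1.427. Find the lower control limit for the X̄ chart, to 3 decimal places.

X̄̄ = (1021.7 + 1088.6 + 1037.8 + 1064.0 + 1037.7 + 1038.5 + 1068.6) / 7 = 1050.9857
s̄ = (31.7 + 47.9 + 45.2 + 53.9 + 56.0 + 42.7 + 41.9) / 7 = 45.6143
LCL = X̄̄ − A₃·s̄ = 1050.9857 − 1.427 × 45.6143 = 985.8941

985.894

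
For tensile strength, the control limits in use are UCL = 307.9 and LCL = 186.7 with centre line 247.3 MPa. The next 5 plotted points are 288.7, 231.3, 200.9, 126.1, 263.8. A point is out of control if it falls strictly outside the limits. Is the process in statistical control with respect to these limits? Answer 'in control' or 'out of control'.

Compare each point to [186.7, 307.9]: sample 4 = 126.1 < LCL.

out of control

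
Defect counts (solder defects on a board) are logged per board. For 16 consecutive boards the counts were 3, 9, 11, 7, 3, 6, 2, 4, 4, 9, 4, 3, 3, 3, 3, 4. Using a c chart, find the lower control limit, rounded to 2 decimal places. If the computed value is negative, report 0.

0.00

c̄ = (3 + 9 + 11 + 7 + 3 + 6 + 2 + 4 + 4 + 9 + 4 + 3 + 3 + 3 + 3 + 4) / 16 = 78 / 16 = 4.8750
LCL = c̄ − 3√c̄ = 4.8750 − 3 × 2.2079 = -1.7488 → 0 (cannot be negative)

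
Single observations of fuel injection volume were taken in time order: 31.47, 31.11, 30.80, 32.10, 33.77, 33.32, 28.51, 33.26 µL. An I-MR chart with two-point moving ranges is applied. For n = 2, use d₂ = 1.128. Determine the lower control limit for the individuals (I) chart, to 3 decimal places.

26.606

X̄ = (31.47 + 31.11 + 30.80 + 32.10 + 33.77 + 33.32 + 28.51 + 33.26) / 8 = 31.7925
Moving ranges: 0.36, 0.31, 1.30, 1.67, 0.45, 4.81, 4.75; M̄R̄ = 13.6500 / 7 = 1.9500
LCL = X̄ − 3·M̄R̄/d₂ = 31.7925 − 3 × 1.9500 / 1.128 = 26.6063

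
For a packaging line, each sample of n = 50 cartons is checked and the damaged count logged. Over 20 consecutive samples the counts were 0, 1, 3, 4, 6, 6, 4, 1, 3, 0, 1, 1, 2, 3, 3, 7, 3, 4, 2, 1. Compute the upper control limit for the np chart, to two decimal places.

p̄ = Σdᵢ / (k·n) = 55 / (20 × 50) = 0.05500
UCL = np̄ + 3·√(np̄(1−p̄)) = 2.7500 + 3 × √(2.7500×0.94500) = 2.7500 + 3 × 1.6121 = 7.5862

7.59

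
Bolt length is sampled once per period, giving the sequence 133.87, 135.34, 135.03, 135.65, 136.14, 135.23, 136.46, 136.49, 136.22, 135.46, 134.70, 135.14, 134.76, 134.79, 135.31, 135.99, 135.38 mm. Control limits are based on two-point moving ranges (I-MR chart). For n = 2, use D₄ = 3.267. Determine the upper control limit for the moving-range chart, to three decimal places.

1.942

Moving ranges: 1.47, 0.31, 0.62, 0.49, 0.91, 1.23, 0.03, 0.27, 0.76, 0.76, 0.44, 0.38, 0.03, 0.52, 0.68, 0.61; M̄R̄ = 9.5100 / 16 = 0.5944
UCL_MR = D₄·M̄R̄ = 3.267 × 0.5944 = 1.9418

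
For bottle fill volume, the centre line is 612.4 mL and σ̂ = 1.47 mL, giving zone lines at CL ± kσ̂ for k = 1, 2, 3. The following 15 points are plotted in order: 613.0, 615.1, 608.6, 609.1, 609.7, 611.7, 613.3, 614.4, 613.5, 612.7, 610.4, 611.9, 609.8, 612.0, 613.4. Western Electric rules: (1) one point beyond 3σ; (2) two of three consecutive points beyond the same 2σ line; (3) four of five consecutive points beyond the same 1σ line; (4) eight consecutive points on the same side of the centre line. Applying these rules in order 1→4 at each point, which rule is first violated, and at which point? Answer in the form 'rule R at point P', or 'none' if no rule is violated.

rule 2 at point 4

Zone of each point (C = within 1σ̂, B = 1σ̂–2σ̂, A = 2σ̂–3σ̂, * = beyond 3σ̂; sign = side of CL): 1:+C, 2:+B, 3:-A, 4:-A, 5:-B, 6:-C, 7:+C, 8:+B, 9:+C, 10:+C, 11:-B, 12:-C, 13:-B, 14:-C, 15:+C
Rule 2 (two of three consecutive points beyond the same 2σ limit) is satisfied at point 4.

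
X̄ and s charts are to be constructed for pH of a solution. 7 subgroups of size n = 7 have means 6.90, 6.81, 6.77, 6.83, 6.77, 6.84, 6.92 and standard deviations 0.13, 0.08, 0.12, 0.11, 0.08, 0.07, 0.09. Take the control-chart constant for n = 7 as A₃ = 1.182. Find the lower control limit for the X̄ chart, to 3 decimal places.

X̄̄ = (6.90 + 6.81 + 6.77 + 6.83 + 6.77 + 6.84 + 6.92) / 7 = 6.8343
s̄ = (0.13 + 0.08 + 0.12 + 0.11 + 0.08 + 0.07 + 0.09) / 7 = 0.0971
LCL = X̄̄ − A₃·s̄ = 6.8343 − 1.182 × 0.0971 = 6.7195

6.719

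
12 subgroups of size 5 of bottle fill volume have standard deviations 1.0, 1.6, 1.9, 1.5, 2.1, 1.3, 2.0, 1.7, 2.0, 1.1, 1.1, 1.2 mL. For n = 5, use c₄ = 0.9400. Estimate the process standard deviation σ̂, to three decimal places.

s̄ = (1.0 + 1.6 + 1.9 + 1.5 + 2.1 + 1.3 + 2.0 + 1.7 + 2.0 + 1.1 + 1.1 + 1.2) / 12 = 1.5417
σ̂ = s̄ / c₄ = 1.5417 / 0.9400 = 1.6401

1.640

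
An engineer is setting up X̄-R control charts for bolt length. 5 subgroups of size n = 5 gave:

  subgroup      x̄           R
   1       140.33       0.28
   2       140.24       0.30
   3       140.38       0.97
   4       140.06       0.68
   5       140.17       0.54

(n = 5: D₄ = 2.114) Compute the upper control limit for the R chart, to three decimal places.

1.171

R̄ = (0.28 + 0.30 + 0.97 + 0.68 + 0.54) / 5 = 2.7700 / 5 = 0.5540
UCL_R = D₄·R̄ = 2.114 × 0.5540 = 1.1712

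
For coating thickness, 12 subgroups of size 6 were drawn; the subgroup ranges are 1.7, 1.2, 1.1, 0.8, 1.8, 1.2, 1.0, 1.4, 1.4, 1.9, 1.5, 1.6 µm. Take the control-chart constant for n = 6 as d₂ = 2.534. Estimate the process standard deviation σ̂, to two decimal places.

0.55

R̄ = (1.7 + 1.2 + 1.1 + 0.8 + 1.8 + 1.2 + 1.0 + 1.4 + 1.4 + 1.9 + 1.5 + 1.6) / 12 = 1.3833
σ̂ = R̄ / d₂ = 1.3833 / 2.534 = 0.5459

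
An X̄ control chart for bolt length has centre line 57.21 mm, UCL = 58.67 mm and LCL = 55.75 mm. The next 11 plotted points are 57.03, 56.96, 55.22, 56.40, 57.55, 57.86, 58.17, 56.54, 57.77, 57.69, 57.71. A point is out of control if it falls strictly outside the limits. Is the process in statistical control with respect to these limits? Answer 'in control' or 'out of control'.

out of control

Compare each point to [55.75, 58.67]: sample 3 = 55.22 < LCL.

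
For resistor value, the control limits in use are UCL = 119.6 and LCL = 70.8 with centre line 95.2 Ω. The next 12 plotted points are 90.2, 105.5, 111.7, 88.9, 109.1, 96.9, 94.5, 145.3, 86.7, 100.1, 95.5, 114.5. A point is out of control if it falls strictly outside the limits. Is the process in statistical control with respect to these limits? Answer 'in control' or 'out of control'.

Compare each point to [70.8, 119.6]: sample 8 = 145.3 > UCL.

out of control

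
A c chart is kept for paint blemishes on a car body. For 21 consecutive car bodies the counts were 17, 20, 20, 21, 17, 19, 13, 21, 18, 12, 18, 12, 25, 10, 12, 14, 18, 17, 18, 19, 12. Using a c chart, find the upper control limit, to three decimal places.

29.109

c̄ = (17 + 20 + 20 + 21 + 17 + 19 + 13 + 21 + 18 + 12 + 18 + 12 + 25 + 10 + 12 + 14 + 18 + 17 + 18 + 19 + 12) / 21 = 353 / 21 = 16.8095
UCL = c̄ + 3√c̄ = 16.8095 + 3 × √16.8095 = 16.8095 + 3 × 4.0999 = 29.1093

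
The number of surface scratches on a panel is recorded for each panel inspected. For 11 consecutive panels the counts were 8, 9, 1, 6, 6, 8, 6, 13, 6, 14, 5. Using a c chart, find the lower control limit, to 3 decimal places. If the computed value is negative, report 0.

0.000

c̄ = (8 + 9 + 1 + 6 + 6 + 8 + 6 + 13 + 6 + 14 + 5) / 11 = 82 / 11 = 7.4545
LCL = c̄ − 3√c̄ = 7.4545 − 3 × 2.7303 = -0.7364 → 0 (cannot be negative)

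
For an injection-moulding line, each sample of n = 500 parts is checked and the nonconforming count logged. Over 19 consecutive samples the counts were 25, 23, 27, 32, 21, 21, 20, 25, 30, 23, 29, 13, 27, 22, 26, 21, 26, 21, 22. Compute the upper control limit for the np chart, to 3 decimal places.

38.205

p̄ = Σdᵢ / (k·n) = 454 / (19 × 500) = 0.04779
UCL = np̄ + 3·√(np̄(1−p̄)) = 23.8947 + 3 × √(23.8947×0.95221) = 23.8947 + 3 × 4.7700 = 38.2047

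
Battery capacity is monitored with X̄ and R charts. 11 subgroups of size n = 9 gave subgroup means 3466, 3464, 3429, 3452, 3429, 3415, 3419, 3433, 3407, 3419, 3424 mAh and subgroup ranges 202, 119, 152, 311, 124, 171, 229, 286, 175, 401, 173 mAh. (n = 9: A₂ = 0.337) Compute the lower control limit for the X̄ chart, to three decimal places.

X̄̄ = (3466 + 3464 + 3429 + 3452 + 3429 + 3415 + 3419 + 3433 + 3407 + 3419 + 3424) / 11 = 37757.0000 / 11 = 3432.4545
R̄ = (202 + 119 + 152 + 311 + 124 + 171 + 229 + 286 + 175 + 401 + 173) / 11 = 2343.0000 / 11 = 213.0000
LCL = X̄̄ − A₂·R̄ = 3432.4545 − 0.337 × 213.0000 = 3360.6735

3360.674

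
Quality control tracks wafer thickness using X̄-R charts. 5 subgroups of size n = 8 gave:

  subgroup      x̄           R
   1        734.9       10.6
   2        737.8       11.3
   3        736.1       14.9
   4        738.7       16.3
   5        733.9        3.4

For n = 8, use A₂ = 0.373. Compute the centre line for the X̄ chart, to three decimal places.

X̄̄ = (734.9 + 737.8 + 736.1 + 738.7 + 733.9) / 5 = 3681.4000 / 5 = 736.2800
CL = X̄̄ = 736.2800

736.280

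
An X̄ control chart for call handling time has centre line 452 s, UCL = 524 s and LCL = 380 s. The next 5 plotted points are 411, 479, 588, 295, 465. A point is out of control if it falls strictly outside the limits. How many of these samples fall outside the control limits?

2

Compare each point to [380, 524]: sample 3 = 588 > UCL; sample 4 = 295 < LCL.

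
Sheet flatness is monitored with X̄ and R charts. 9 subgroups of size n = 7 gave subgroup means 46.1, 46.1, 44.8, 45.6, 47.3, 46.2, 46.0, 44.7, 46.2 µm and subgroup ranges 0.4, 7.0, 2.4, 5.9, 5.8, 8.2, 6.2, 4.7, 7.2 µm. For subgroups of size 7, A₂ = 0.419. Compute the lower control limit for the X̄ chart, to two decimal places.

43.66

X̄̄ = (46.1 + 46.1 + 44.8 + 45.6 + 47.3 + 46.2 + 46.0 + 44.7 + 46.2) / 9 = 413.0000 / 9 = 45.8889
R̄ = (0.4 + 7.0 + 2.4 + 5.9 + 5.8 + 8.2 + 6.2 + 4.7 + 7.2) / 9 = 47.8000 / 9 = 5.3111
LCL = X̄̄ − A₂·R̄ = 45.8889 − 0.419 × 5.3111 = 43.6635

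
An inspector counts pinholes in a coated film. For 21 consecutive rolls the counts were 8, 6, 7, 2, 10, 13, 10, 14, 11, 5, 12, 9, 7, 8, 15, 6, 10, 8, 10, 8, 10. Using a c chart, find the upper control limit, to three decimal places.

c̄ = (8 + 6 + 7 + 2 + 10 + 13 + 10 + 14 + 11 + 5 + 12 + 9 + 7 + 8 + 15 + 6 + 10 + 8 + 10 + 8 + 10) / 21 = 189 / 21 = 9.0000
UCL = c̄ + 3√c̄ = 9.0000 + 3 × √9.0000 = 9.0000 + 3 × 3.0000 = 18.0000

18.000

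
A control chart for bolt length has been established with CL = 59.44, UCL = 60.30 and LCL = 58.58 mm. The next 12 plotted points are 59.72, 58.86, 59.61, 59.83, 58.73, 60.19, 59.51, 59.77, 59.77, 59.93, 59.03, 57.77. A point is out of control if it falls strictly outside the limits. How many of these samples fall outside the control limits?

1

Compare each point to [58.58, 60.30]: sample 12 = 57.77 < LCL.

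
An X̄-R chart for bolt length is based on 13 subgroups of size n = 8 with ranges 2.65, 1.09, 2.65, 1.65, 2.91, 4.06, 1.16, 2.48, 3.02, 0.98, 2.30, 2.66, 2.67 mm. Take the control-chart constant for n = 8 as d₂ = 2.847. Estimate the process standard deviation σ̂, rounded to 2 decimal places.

R̄ = (2.65 + 1.09 + 2.65 + 1.65 + 2.91 + 4.06 + 1.16 + 2.48 + 3.02 + 0.98 + 2.30 + 2.66 + 2.67) / 13 = 2.3292
σ̂ = R̄ / d₂ = 2.3292 / 2.847 = 0.8181

0.82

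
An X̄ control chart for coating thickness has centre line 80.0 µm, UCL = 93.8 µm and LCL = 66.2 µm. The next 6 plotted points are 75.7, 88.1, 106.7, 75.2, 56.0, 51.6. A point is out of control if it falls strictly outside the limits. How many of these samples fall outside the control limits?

Compare each point to [66.2, 93.8]: sample 3 = 106.7 > UCL; sample 5 = 56.0 < LCL; sample 6 = 51.6 < LCL.

3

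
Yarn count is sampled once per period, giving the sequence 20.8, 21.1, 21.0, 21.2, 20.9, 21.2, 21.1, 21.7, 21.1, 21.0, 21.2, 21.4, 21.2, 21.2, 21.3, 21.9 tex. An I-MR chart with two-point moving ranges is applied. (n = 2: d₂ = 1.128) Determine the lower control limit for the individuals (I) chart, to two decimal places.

20.51

X̄ = (20.8 + 21.1 + 21.0 + 21.2 + 20.9 + 21.2 + 21.1 + 21.7 + 21.1 + 21.0 + 21.2 + 21.4 + 21.2 + 21.2 + 21.3 + 21.9) / 16 = 21.2063
Moving ranges: 0.3, 0.1, 0.2, 0.3, 0.3, 0.1, 0.6, 0.6, 0.1, 0.2, 0.2, 0.2, 0.0, 0.1, 0.6; M̄R̄ = 3.9000 / 15 = 0.2600
LCL = X̄ − 3·M̄R̄/d₂ = 21.2063 − 3 × 0.2600 / 1.128 = 20.5148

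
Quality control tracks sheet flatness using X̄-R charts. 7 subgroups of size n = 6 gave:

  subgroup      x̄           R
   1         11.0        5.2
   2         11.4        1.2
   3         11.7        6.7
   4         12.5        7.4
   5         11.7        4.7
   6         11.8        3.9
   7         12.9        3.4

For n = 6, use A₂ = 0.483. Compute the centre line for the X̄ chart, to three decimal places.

11.857

X̄̄ = (11.0 + 11.4 + 11.7 + 12.5 + 11.7 + 11.8 + 12.9) / 7 = 83.0000 / 7 = 11.8571
CL = X̄̄ = 11.8571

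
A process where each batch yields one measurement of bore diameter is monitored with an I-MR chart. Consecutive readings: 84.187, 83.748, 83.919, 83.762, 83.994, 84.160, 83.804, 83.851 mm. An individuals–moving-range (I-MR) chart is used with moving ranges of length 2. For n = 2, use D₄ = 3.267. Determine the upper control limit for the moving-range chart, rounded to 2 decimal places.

0.73

Moving ranges: 0.439, 0.171, 0.157, 0.232, 0.166, 0.356, 0.047; M̄R̄ = 1.5680 / 7 = 0.2240
UCL_MR = D₄·M̄R̄ = 3.267 × 0.2240 = 0.7318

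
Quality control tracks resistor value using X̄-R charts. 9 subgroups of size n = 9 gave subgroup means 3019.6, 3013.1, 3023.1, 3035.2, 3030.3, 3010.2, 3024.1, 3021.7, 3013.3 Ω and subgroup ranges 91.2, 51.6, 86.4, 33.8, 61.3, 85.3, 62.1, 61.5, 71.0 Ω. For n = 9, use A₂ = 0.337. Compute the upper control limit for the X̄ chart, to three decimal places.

3043.802

X̄̄ = (3019.6 + 3013.1 + 3023.1 + 3035.2 + 3030.3 + 3010.2 + 3024.1 + 3021.7 + 3013.3) / 9 = 27190.6000 / 9 = 3021.1778
R̄ = (91.2 + 51.6 + 86.4 + 33.8 + 61.3 + 85.3 + 62.1 + 61.5 + 71.0) / 9 = 604.2000 / 9 = 67.1333
UCL = X̄̄ + A₂·R̄ = 3021.1778 + 0.337 × 67.1333 = 3043.8017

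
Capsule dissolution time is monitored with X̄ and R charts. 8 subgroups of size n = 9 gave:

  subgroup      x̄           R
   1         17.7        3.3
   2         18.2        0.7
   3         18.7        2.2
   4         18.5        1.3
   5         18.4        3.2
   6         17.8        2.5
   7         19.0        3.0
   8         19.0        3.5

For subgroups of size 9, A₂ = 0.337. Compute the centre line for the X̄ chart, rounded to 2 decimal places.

18.41

X̄̄ = (17.7 + 18.2 + 18.7 + 18.5 + 18.4 + 17.8 + 19.0 + 19.0) / 8 = 147.3000 / 8 = 18.4125
CL = X̄̄ = 18.4125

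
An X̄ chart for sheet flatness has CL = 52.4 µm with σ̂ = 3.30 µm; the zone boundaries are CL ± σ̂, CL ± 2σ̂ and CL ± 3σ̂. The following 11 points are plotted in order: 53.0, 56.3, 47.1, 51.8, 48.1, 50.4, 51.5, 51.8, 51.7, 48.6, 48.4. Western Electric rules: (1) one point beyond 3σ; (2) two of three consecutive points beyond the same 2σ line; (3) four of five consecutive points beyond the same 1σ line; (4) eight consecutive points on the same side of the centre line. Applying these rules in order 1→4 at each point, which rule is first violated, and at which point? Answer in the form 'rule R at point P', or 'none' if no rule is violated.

Zone of each point (C = within 1σ̂, B = 1σ̂–2σ̂, A = 2σ̂–3σ̂, * = beyond 3σ̂; sign = side of CL): 1:+C, 2:+B, 3:-B, 4:-C, 5:-B, 6:-C, 7:-C, 8:-C, 9:-C, 10:-B, 11:-B
Rule 4 (eight consecutive points on the same side of the centre line) is satisfied at point 10.

rule 4 at point 10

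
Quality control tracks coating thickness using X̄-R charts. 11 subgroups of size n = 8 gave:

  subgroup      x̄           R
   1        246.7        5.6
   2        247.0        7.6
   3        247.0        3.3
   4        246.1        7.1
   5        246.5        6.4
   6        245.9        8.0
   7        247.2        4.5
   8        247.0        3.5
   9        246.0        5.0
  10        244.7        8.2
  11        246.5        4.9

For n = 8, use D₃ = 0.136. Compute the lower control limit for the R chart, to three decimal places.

0.793

R̄ = (5.6 + 7.6 + 3.3 + 7.1 + 6.4 + 8.0 + 4.5 + 3.5 + 5.0 + 8.2 + 4.9) / 11 = 64.1000 / 11 = 5.8273
LCL_R = D₃·R̄ = 0.136 × 5.8273 = 0.7925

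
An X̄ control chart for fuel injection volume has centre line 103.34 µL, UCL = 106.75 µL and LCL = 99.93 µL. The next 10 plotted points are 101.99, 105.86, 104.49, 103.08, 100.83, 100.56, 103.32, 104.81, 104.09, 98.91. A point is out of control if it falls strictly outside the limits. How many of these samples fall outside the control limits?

1

Compare each point to [99.93, 106.75]: sample 10 = 98.91 < LCL.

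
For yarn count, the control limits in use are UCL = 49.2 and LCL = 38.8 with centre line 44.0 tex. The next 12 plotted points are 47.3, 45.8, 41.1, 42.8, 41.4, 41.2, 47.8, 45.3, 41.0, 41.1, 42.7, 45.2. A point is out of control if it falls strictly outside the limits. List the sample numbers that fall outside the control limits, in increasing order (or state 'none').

All 12 points lie within [38.8, 49.2].

none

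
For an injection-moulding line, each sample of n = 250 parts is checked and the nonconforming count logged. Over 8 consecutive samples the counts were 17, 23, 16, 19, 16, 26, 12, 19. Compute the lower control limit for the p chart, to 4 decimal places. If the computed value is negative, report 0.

p̄ = Σdᵢ / (k·n) = 148 / (8 × 250) = 0.07400
LCL = p̄ − 3·√(p̄(1−p̄)/n) = 0.07400 − 3 × 0.01656 = 0.02433

0.0243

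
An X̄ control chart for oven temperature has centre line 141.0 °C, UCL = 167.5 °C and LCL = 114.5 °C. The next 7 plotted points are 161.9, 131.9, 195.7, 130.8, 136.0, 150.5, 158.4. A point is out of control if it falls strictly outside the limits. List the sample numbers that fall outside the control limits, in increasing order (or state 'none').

Compare each point to [114.5, 167.5]: sample 3 = 195.7 > UCL.

3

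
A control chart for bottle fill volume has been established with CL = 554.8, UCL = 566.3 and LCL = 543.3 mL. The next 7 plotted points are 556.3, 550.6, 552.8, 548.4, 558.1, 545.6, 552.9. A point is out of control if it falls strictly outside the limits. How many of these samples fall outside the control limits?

All 7 points lie within [543.3, 566.3].

0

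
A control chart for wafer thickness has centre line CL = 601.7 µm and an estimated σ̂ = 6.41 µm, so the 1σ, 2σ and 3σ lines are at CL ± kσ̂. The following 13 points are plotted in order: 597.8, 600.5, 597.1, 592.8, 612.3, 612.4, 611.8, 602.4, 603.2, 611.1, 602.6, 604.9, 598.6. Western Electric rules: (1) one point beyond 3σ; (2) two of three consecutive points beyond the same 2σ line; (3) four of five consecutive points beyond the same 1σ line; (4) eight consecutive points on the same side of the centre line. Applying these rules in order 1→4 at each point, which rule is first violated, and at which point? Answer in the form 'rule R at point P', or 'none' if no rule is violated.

rule 4 at point 12

Zone of each point (C = within 1σ̂, B = 1σ̂–2σ̂, A = 2σ̂–3σ̂, * = beyond 3σ̂; sign = side of CL): 1:-C, 2:-C, 3:-C, 4:-B, 5:+B, 6:+B, 7:+B, 8:+C, 9:+C, 10:+B, 11:+C, 12:+C, 13:-C
Rule 4 (eight consecutive points on the same side of the centre line) is satisfied at point 12.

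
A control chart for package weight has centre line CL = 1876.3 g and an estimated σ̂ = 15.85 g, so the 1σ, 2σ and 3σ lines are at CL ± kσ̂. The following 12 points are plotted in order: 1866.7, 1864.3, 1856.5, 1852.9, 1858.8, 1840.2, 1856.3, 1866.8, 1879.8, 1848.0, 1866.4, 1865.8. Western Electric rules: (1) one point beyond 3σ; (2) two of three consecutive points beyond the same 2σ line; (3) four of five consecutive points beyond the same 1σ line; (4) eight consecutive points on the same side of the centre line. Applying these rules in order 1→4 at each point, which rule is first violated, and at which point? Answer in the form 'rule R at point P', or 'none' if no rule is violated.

Zone of each point (C = within 1σ̂, B = 1σ̂–2σ̂, A = 2σ̂–3σ̂, * = beyond 3σ̂; sign = side of CL): 1:-C, 2:-C, 3:-B, 4:-B, 5:-B, 6:-A, 7:-B, 8:-C, 9:+C, 10:-B, 11:-C, 12:-C
Rule 3 (four of five consecutive points beyond the same 1σ limit) is satisfied at point 6.

rule 3 at point 6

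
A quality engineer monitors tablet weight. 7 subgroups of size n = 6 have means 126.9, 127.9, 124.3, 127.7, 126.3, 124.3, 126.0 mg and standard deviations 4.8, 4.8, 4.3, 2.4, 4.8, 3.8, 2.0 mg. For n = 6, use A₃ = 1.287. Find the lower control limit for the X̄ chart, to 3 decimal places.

121.254

X̄̄ = (126.9 + 127.9 + 124.3 + 127.7 + 126.3 + 124.3 + 126.0) / 7 = 126.2000
s̄ = (4.8 + 4.8 + 4.3 + 2.4 + 4.8 + 3.8 + 2.0) / 7 = 3.8429
LCL = X̄̄ − A₃·s̄ = 126.2000 − 1.287 × 3.8429 = 121.2542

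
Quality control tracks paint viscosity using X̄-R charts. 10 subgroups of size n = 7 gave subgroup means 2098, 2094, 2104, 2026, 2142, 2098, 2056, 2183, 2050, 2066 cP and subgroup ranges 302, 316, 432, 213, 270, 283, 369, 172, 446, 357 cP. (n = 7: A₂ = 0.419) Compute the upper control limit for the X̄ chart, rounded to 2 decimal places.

X̄̄ = (2098 + 2094 + 2104 + 2026 + 2142 + 2098 + 2056 + 2183 + 2050 + 2066) / 10 = 20917.0000 / 10 = 2091.7000
R̄ = (302 + 316 + 432 + 213 + 270 + 283 + 369 + 172 + 446 + 357) / 10 = 3160.0000 / 10 = 316.0000
UCL = X̄̄ + A₂·R̄ = 2091.7000 + 0.419 × 316.0000 = 2224.1040

2224.10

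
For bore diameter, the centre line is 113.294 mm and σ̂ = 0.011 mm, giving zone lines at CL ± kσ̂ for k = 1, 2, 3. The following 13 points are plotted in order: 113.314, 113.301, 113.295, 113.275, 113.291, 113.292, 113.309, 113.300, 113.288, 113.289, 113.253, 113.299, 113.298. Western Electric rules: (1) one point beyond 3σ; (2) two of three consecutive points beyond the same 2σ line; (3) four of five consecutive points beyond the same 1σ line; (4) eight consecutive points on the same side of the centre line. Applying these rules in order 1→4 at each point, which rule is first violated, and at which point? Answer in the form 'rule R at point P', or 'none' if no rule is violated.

Zone of each point (C = within 1σ̂, B = 1σ̂–2σ̂, A = 2σ̂–3σ̂, * = beyond 3σ̂; sign = side of CL): 1:+B, 2:+C, 3:+C, 4:-B, 5:-C, 6:-C, 7:+B, 8:+C, 9:-C, 10:-C, 11:-*, 12:+C, 13:+C
Rule 1 (one point beyond the 3σ limits) is satisfied at point 11.

rule 1 at point 11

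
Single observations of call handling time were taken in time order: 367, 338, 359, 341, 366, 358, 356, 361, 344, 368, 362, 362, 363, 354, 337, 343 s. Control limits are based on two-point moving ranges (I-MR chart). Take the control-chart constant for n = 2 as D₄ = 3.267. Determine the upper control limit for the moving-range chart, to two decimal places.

40.95

Moving ranges: 29, 21, 18, 25, 8, 2, 5, 17, 24, 6, 0, 1, 9, 17, 6; M̄R̄ = 188.0000 / 15 = 12.5333
UCL_MR = D₄·M̄R̄ = 3.267 × 12.5333 = 40.9464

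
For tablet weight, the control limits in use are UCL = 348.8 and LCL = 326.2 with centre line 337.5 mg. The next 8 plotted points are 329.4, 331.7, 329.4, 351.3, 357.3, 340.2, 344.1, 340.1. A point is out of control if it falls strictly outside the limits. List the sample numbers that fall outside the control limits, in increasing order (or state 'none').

Compare each point to [326.2, 348.8]: sample 4 = 351.3 > UCL; sample 5 = 357.3 > UCL.

4, 5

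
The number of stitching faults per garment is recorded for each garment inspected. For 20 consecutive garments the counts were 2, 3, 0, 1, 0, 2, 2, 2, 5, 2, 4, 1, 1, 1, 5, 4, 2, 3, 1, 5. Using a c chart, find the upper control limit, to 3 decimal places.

c̄ = (2 + 3 + 0 + 1 + 0 + 2 + 2 + 2 + 5 + 2 + 4 + 1 + 1 + 1 + 5 + 4 + 2 + 3 + 1 + 5) / 20 = 46 / 20 = 2.3000
UCL = c̄ + 3√c̄ = 2.3000 + 3 × √2.3000 = 2.3000 + 3 × 1.5166 = 6.8497

6.850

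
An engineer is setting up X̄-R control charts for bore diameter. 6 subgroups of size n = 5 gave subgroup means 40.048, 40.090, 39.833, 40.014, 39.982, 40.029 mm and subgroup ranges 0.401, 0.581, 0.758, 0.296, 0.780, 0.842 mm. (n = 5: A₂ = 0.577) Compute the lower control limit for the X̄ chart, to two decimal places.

39.65

X̄̄ = (40.048 + 40.090 + 39.833 + 40.014 + 39.982 + 40.029) / 6 = 239.9960 / 6 = 39.9993
R̄ = (0.401 + 0.581 + 0.758 + 0.296 + 0.780 + 0.842) / 6 = 3.6580 / 6 = 0.6097
LCL = X̄̄ − A₂·R̄ = 39.9993 − 0.577 × 0.6097 = 39.6476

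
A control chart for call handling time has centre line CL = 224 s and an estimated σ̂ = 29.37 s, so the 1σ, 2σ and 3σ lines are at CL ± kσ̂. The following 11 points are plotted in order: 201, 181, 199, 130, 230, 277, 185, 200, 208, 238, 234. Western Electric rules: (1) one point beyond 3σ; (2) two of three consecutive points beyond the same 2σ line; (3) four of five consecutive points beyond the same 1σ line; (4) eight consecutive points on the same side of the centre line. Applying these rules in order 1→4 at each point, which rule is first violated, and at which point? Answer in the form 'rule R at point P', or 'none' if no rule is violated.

Zone of each point (C = within 1σ̂, B = 1σ̂–2σ̂, A = 2σ̂–3σ̂, * = beyond 3σ̂; sign = side of CL): 1:-C, 2:-B, 3:-C, 4:-*, 5:+C, 6:+B, 7:-B, 8:-C, 9:-C, 10:+C, 11:+C
Rule 1 (one point beyond the 3σ limits) is satisfied at point 4.

rule 1 at point 4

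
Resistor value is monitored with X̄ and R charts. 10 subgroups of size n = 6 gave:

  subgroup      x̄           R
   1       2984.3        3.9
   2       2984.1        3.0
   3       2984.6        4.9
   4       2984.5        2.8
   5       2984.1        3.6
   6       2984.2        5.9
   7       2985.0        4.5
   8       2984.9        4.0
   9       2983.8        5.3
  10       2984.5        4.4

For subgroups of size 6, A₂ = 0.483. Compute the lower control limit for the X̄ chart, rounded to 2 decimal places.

X̄̄ = (2984.3 + 2984.1 + 2984.6 + 2984.5 + 2984.1 + 2984.2 + 2985.0 + 2984.9 + 2983.8 + 2984.5) / 10 = 29844.0000 / 10 = 2984.4000
R̄ = (3.9 + 3.0 + 4.9 + 2.8 + 3.6 + 5.9 + 4.5 + 4.0 + 5.3 + 4.4) / 10 = 42.3000 / 10 = 4.2300
LCL = X̄̄ − A₂·R̄ = 2984.4000 − 0.483 × 4.2300 = 2982.3569

2982.36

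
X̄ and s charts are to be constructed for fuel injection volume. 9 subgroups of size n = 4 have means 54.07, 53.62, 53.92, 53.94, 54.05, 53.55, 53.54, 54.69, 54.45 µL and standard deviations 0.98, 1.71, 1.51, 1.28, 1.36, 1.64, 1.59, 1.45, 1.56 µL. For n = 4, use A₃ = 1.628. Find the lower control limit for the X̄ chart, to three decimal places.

51.615

X̄̄ = (54.07 + 53.62 + 53.92 + 53.94 + 54.05 + 53.55 + 53.54 + 54.69 + 54.45) / 9 = 53.9811
s̄ = (0.98 + 1.71 + 1.51 + 1.28 + 1.36 + 1.64 + 1.59 + 1.45 + 1.56) / 9 = 1.4533
LCL = X̄̄ − A₃·s̄ = 53.9811 − 1.628 × 1.4533 = 51.6151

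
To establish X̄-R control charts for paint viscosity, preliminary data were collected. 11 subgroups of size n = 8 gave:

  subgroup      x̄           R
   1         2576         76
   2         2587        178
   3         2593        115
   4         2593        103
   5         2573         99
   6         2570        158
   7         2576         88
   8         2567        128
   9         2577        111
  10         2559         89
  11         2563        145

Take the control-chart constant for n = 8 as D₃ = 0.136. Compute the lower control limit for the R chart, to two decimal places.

R̄ = (76 + 178 + 115 + 103 + 99 + 158 + 88 + 128 + 111 + 89 + 145) / 11 = 1290.0000 / 11 = 117.2727
LCL_R = D₃·R̄ = 0.136 × 117.2727 = 15.9491

15.95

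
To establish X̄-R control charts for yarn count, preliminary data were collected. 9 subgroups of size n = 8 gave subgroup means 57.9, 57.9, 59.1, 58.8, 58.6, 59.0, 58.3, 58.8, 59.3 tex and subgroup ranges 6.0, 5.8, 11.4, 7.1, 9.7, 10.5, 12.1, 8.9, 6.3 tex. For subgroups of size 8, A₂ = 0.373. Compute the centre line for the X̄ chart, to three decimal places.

58.633

X̄̄ = (57.9 + 57.9 + 59.1 + 58.8 + 58.6 + 59.0 + 58.3 + 58.8 + 59.3) / 9 = 527.7000 / 9 = 58.6333
CL = X̄̄ = 58.6333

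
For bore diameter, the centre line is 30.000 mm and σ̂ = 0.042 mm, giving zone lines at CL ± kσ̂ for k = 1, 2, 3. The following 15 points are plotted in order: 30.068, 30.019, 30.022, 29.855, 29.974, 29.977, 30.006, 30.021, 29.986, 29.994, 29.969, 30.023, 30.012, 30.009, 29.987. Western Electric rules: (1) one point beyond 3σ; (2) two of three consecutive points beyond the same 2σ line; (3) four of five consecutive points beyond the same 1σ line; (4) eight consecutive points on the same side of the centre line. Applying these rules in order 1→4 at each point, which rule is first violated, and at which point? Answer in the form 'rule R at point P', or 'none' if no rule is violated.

Zone of each point (C = within 1σ̂, B = 1σ̂–2σ̂, A = 2σ̂–3σ̂, * = beyond 3σ̂; sign = side of CL): 1:+B, 2:+C, 3:+C, 4:-*, 5:-C, 6:-C, 7:+C, 8:+C, 9:-C, 10:-C, 11:-C, 12:+C, 13:+C, 14:+C, 15:-C
Rule 1 (one point beyond the 3σ limits) is satisfied at point 4.

rule 1 at point 4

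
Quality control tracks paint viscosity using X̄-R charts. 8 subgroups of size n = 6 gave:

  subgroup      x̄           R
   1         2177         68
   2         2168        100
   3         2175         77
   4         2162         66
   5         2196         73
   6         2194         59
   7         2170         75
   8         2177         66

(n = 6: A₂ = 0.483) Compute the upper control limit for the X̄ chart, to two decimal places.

2212.63

X̄̄ = (2177 + 2168 + 2175 + 2162 + 2196 + 2194 + 2170 + 2177) / 8 = 17419.0000 / 8 = 2177.3750
R̄ = (68 + 100 + 77 + 66 + 73 + 59 + 75 + 66) / 8 = 584.0000 / 8 = 73.0000
UCL = X̄̄ + A₂·R̄ = 2177.3750 + 0.483 × 73.0000 = 2212.6340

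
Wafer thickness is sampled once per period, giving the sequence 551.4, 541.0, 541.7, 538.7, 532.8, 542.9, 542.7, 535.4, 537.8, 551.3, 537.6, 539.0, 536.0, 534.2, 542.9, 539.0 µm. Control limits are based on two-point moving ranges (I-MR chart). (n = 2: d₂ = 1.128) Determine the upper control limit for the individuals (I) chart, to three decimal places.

555.523

X̄ = (551.4 + 541.0 + 541.7 + 538.7 + 532.8 + 542.9 + 542.7 + 535.4 + 537.8 + 551.3 + 537.6 + 539.0 + 536.0 + 534.2 + 542.9 + 539.0) / 16 = 540.2750
Moving ranges: 10.4, 0.7, 3.0, 5.9, 10.1, 0.2, 7.3, 2.4, 13.5, 13.7, 1.4, 3.0, 1.8, 8.7, 3.9; M̄R̄ = 86.0000 / 15 = 5.7333
UCL = X̄ + 3·M̄R̄/d₂ = 540.2750 + 3 × 5.7333 / 1.128 = 555.5232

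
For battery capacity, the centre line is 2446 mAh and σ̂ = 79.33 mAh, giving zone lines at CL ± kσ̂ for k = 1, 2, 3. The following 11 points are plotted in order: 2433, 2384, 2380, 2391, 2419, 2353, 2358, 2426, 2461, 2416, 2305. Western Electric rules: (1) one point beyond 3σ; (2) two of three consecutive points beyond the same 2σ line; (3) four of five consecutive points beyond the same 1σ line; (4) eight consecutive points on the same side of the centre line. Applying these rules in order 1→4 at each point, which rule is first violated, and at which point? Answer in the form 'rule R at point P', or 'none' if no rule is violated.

rule 4 at point 8

Zone of each point (C = within 1σ̂, B = 1σ̂–2σ̂, A = 2σ̂–3σ̂, * = beyond 3σ̂; sign = side of CL): 1:-C, 2:-C, 3:-C, 4:-C, 5:-C, 6:-B, 7:-B, 8:-C, 9:+C, 10:-C, 11:-B
Rule 4 (eight consecutive points on the same side of the centre line) is satisfied at point 8.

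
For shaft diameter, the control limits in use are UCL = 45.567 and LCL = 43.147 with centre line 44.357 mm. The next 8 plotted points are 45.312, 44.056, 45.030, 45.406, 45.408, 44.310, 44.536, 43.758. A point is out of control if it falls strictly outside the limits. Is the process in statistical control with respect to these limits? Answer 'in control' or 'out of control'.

All 8 points lie within [43.147, 45.567].

in control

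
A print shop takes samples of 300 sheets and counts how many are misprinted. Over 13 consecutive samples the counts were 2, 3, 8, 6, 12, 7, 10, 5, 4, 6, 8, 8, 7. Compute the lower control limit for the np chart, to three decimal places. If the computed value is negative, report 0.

0.000

p̄ = Σdᵢ / (k·n) = 86 / (13 × 300) = 0.02205
LCL = np̄ − 3·√(np̄(1−p̄)) = 6.6154 − 3 × 2.5435 = -1.0152 → 0 (negative, so LCL = 0)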